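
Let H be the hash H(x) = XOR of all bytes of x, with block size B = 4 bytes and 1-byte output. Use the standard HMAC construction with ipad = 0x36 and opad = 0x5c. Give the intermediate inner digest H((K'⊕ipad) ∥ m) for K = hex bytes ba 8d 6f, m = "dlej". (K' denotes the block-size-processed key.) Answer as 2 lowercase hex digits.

5f

Key hex bytes ba 8d 6f is 3 bytes ≤ B = 4; zero-pad to 4 bytes: K' = ba 8d 6f 00.
K' ⊕ ipad = 8c bb 59 36.
Inner input = 8c bb 59 36 ∥ 64 6c 65 6a.
Inner hash: XOR 8c⊕bb⊕59⊕36⊕64⊕6c⊕65⊕6a = 5f.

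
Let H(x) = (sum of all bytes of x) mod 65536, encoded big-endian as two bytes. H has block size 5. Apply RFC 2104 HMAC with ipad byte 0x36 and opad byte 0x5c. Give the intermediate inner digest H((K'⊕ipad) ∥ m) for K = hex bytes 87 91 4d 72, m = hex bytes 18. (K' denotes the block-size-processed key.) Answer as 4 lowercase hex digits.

Key hex bytes 87 91 4d 72 is 4 bytes ≤ B = 5; zero-pad to 5 bytes: K' = 87 91 4d 72 00.
K' ⊕ ipad = b1 a7 7b 44 36.
Inner input = b1 a7 7b 44 36 ∥ 18.
Inner hash: sum = 177+167+123+68+54+24 = 613 → 02 65.

0265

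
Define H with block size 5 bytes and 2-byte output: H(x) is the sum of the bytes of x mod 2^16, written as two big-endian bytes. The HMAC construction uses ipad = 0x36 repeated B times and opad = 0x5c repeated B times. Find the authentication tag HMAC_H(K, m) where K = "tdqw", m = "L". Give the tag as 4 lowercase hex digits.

Key "tdqw" = 74 64 71 77 is 4 bytes ≤ B = 5; zero-pad to 5 bytes: K' = 74 64 71 77 00.
K' ⊕ ipad = 42 52 47 41 36.  K' ⊕ opad = 28 38 2d 2b 5c.
Inner input = (K'⊕ipad) ∥ m = 42 52 47 41 36 ∥ 4c.
Inner hash: sum = 66+82+71+65+54+76 = 414 → 01 9e.
Outer input = (K'⊕opad) ∥ inner = 28 38 2d 2b 5c ∥ 01 9e.
Outer hash (tag): sum = 40+56+45+43+92+1+158 = 435 → 01 b3.

01b3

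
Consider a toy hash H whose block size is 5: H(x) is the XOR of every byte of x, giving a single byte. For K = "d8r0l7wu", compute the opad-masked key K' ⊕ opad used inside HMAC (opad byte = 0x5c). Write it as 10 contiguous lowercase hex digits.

Key "d8r0l7wu" = 64 38 72 30 6c 37 77 75 is 8 bytes > B = 5, so hash it first: H(key) = 47, then zero-pad to 5 bytes: K' = 47 00 00 00 00.
XOR each byte with 0x5c: 47⊕5c=1b, 00⊕5c=5c, 00⊕5c=5c, 00⊕5c=5c, 00⊕5c=5c.

1b5c5c5c5c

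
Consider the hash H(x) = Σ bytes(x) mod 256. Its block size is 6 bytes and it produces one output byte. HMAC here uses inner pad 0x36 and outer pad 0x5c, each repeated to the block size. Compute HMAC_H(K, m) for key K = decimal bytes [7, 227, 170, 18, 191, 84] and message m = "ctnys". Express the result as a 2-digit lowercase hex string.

Key decimal bytes [7, 227, 170, 18, 191, 84] = 07 e3 aa 12 bf 54 is exactly B = 6 bytes: K' = 07 e3 aa 12 bf 54.
K' ⊕ ipad = 31 d5 9c 24 89 62.  K' ⊕ opad = 5b bf f6 4e e3 08.
Inner input = (K'⊕ipad) ∥ m = 31 d5 9c 24 89 62 ∥ 63 74 6e 79 73.
Inner hash: sum = 49+213+156+36+137+98+99+116+110+121+115 = 1250; mod 256 = 226 → e2.
Outer input = (K'⊕opad) ∥ inner = 5b bf f6 4e e3 08 ∥ e2.
Outer hash (tag): sum = 91+191+246+78+227+8+226 = 1067; mod 256 = 43 → 2b.

2b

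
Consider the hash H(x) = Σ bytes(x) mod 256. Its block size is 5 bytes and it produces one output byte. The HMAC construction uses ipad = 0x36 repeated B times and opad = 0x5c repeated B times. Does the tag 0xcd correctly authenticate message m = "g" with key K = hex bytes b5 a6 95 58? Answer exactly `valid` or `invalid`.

valid

Key hex bytes b5 a6 95 58 is 4 bytes ≤ B = 5; zero-pad to 5 bytes: K' = b5 a6 95 58 00.
K' ⊕ ipad = 83 90 a3 6e 36; K' ⊕ opad = e9 fa c9 04 5c.
Inner hash: sum = 131+144+163+110+54+103 = 705; mod 256 = 193 → c1.
Outer hash (recomputed tag): sum = 233+250+201+4+92+193 = 973; mod 256 = 205 → cd.
Recomputed tag = cd; claimed = cd → match.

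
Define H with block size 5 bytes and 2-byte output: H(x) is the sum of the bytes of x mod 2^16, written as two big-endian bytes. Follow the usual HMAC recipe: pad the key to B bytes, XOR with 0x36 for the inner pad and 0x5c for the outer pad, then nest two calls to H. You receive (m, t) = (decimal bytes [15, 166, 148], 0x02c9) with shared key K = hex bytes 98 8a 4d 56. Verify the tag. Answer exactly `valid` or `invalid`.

Key hex bytes 98 8a 4d 56 is 4 bytes ≤ B = 5; zero-pad to 5 bytes: K' = 98 8a 4d 56 00.
K' ⊕ ipad = ae bc 7b 60 36; K' ⊕ opad = c4 d6 11 0a 5c.
Inner hash: sum = 174+188+123+96+54+15+166+148 = 964 → 03 c4.
Outer hash (recomputed tag): sum = 196+214+17+10+92+3+196 = 728 → 02 d8.
Recomputed tag = 02d8; claimed = 02c9 → mismatch.

invalid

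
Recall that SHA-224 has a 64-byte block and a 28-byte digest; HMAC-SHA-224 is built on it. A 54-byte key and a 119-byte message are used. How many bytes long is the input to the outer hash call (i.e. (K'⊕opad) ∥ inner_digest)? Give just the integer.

92

Key is 54 ≤ 64 bytes, zero-padded: |K'| = 64.
Outer input = (K'⊕opad) ∥ H(inner) → 64 + 28 = 92 bytes.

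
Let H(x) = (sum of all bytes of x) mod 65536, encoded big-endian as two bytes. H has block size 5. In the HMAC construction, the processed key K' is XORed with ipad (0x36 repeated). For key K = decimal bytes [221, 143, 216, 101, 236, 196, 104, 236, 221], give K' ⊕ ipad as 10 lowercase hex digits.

30bc363636

Key decimal bytes [221, 143, 216, 101, 236, 196, 104, 236, 221] = dd 8f d8 65 ec c4 68 ec dd is 9 bytes > B = 5, so hash it first: H(key) = 06 8a, then zero-pad to 5 bytes: K' = 06 8a 00 00 00.
XOR each byte with 0x36: 06⊕36=30, 8a⊕36=bc, 00⊕36=36, 00⊕36=36, 00⊕36=36.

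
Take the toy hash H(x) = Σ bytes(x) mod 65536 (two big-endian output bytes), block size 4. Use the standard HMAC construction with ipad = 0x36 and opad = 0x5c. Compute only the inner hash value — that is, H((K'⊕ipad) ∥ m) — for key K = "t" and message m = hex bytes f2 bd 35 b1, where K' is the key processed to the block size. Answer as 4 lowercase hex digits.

Key "t" = 74 is 1 byte ≤ B = 4; zero-pad to 4 bytes: K' = 74 00 00 00.
K' ⊕ ipad = 42 36 36 36.
Inner input = 42 36 36 36 ∥ f2 bd 35 b1.
Inner hash: sum = 66+54+54+54+242+189+53+177 = 889 → 03 79.

0379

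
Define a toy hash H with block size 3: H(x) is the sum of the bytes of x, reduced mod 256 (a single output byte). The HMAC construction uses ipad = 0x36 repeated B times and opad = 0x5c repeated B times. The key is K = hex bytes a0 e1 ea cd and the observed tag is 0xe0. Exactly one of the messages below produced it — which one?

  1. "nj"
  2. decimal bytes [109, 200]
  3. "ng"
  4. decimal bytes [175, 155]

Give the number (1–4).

Key hex bytes a0 e1 ea cd is 4 bytes > B = 3, so hash it first: H(key) = 38, then zero-pad to 3 bytes: K' = 38 00 00.
K' ⊕ ipad = 0e 36 36; K' ⊕ opad = 64 5c 5c.
m1: inner = H(0e 36 36 6e 6a) = 52; tag = H(64 5c 5c 52) = 6e
m2: inner = H(0e 36 36 6d c8) = af; tag = H(64 5c 5c af) = cb
m3: inner = H(0e 36 36 6e 67) = 4f; tag = H(64 5c 5c 4f) = 6b
m4: inner = H(0e 36 36 af 9b) = c4; tag = H(64 5c 5c c4) = e0 ← matches

4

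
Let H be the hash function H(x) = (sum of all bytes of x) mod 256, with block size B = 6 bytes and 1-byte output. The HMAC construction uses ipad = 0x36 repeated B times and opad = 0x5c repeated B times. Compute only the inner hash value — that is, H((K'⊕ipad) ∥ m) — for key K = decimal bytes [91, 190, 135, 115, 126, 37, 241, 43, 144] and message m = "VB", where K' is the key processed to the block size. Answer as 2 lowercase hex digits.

Key decimal bytes [91, 190, 135, 115, 126, 37, 241, 43, 144] = 5b be 87 73 7e 25 f1 2b 90 is 9 bytes > B = 6, so hash it first: H(key) = 62, then zero-pad to 6 bytes: K' = 62 00 00 00 00 00.
K' ⊕ ipad = 54 36 36 36 36 36.
Inner input = 54 36 36 36 36 36 ∥ 56 42.
Inner hash: sum = 84+54+54+54+54+54+86+66 = 506; mod 256 = 250 → fa.

fa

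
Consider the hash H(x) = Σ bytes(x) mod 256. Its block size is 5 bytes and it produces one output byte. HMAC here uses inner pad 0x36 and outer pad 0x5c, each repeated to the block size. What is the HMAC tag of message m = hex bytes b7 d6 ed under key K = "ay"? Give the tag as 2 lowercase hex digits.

38

Key "ay" = 61 79 is 2 bytes ≤ B = 5; zero-pad to 5 bytes: K' = 61 79 00 00 00.
K' ⊕ ipad = 57 4f 36 36 36.  K' ⊕ opad = 3d 25 5c 5c 5c.
Inner input = (K'⊕ipad) ∥ m = 57 4f 36 36 36 ∥ b7 d6 ed.
Inner hash: sum = 87+79+54+54+54+183+214+237 = 962; mod 256 = 194 → c2.
Outer input = (K'⊕opad) ∥ inner = 3d 25 5c 5c 5c ∥ c2.
Outer hash (tag): sum = 61+37+92+92+92+194 = 568; mod 256 = 56 → 38.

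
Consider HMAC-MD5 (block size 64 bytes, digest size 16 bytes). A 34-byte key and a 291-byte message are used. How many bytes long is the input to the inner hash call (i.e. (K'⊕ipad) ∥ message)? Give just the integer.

355

Key is 34 ≤ 64 bytes, zero-padded: |K'| = 64.
Inner input = (K'⊕ipad) ∥ m → 64 + 291 = 355 bytes.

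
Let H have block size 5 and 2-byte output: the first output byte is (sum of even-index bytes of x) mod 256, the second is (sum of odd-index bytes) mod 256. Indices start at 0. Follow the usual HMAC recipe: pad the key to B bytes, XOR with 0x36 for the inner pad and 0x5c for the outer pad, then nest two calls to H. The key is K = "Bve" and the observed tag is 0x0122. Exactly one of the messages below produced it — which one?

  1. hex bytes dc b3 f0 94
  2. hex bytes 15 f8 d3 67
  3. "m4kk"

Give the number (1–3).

3

Key "Bve" = 42 76 65 is 3 bytes ≤ B = 5; zero-pad to 5 bytes: K' = 42 76 65 00 00.
K' ⊕ ipad = 74 40 53 36 36; K' ⊕ opad = 1e 2a 39 5c 5c.
m1: inner = H(74 40 53 36 36 dc b3 f0 94) = 44 42; tag = H(1e 2a 39 5c 5c 44 42) = f5ca
m2: inner = H(74 40 53 36 36 15 f8 d3 67) = 5c 5e; tag = H(1e 2a 39 5c 5c 5c 5e) = 11e2
m3: inner = H(74 40 53 36 36 6d 34 6b 6b) = 9c 4e; tag = H(1e 2a 39 5c 5c 9c 4e) = 0122 ← matches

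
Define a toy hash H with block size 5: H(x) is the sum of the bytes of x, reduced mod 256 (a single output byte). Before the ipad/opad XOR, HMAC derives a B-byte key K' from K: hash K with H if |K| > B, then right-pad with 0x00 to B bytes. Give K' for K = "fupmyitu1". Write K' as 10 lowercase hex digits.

b400000000

|K| = 9 > B = 5, so first hash the key.
H(K): sum = 102+117+112+109+121+105+116+117+49 = 948; mod 256 = 180 → b4.
Zero-pad H(K) = b4 to 5 bytes: K' = b4 00 00 00 00.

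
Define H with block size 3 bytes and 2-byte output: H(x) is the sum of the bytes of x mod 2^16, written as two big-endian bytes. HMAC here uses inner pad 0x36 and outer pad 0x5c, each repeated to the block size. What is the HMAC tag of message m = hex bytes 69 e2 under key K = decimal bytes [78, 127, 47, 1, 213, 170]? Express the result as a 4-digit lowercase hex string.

01da

Key decimal bytes [78, 127, 47, 1, 213, 170] = 4e 7f 2f 01 d5 aa is 6 bytes > B = 3, so hash it first: H(key) = 02 7c, then zero-pad to 3 bytes: K' = 02 7c 00.
K' ⊕ ipad = 34 4a 36.  K' ⊕ opad = 5e 20 5c.
Inner input = (K'⊕ipad) ∥ m = 34 4a 36 ∥ 69 e2.
Inner hash: sum = 52+74+54+105+226 = 511 → 01 ff.
Outer input = (K'⊕opad) ∥ inner = 5e 20 5c ∥ 01 ff.
Outer hash (tag): sum = 94+32+92+1+255 = 474 → 01 da.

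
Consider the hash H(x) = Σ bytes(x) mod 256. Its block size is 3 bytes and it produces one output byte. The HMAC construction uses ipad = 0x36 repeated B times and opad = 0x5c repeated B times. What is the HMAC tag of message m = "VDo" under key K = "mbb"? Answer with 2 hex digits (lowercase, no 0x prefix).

b9

Key "mbb" = 6d 62 62 is exactly B = 3 bytes: K' = 6d 62 62.
K' ⊕ ipad = 5b 54 54.  K' ⊕ opad = 31 3e 3e.
Inner input = (K'⊕ipad) ∥ m = 5b 54 54 ∥ 56 44 6f.
Inner hash: sum = 91+84+84+86+68+111 = 524; mod 256 = 12 → 0c.
Outer input = (K'⊕opad) ∥ inner = 31 3e 3e ∥ 0c.
Outer hash (tag): sum = 49+62+62+12 = 185 → b9.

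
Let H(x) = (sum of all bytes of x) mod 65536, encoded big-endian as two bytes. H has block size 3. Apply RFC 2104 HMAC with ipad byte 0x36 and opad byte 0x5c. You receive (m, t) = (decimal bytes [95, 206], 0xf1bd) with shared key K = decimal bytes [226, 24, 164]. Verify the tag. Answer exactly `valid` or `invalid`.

invalid

Key decimal bytes [226, 24, 164] = e2 18 a4 is exactly B = 3 bytes: K' = e2 18 a4.
K' ⊕ ipad = d4 2e 92; K' ⊕ opad = be 44 f8.
Inner hash: sum = 212+46+146+95+206 = 705 → 02 c1.
Outer hash (recomputed tag): sum = 190+68+248+2+193 = 701 → 02 bd.
Recomputed tag = 02bd; claimed = f1bd → mismatch.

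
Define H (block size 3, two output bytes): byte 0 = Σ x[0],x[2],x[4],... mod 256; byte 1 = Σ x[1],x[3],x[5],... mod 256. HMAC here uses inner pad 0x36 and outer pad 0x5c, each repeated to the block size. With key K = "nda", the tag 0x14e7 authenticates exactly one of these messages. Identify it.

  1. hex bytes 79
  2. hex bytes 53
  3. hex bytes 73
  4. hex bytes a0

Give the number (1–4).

Key "nda" = 6e 64 61 is exactly B = 3 bytes: K' = 6e 64 61.
K' ⊕ ipad = 58 52 57; K' ⊕ opad = 32 38 3d.
m1: inner = H(58 52 57 79) = af cb; tag = H(32 38 3d af cb) = 3ae7
m2: inner = H(58 52 57 53) = af a5; tag = H(32 38 3d af a5) = 14e7 ← matches
m3: inner = H(58 52 57 73) = af c5; tag = H(32 38 3d af c5) = 34e7
m4: inner = H(58 52 57 a0) = af f2; tag = H(32 38 3d af f2) = 61e7

2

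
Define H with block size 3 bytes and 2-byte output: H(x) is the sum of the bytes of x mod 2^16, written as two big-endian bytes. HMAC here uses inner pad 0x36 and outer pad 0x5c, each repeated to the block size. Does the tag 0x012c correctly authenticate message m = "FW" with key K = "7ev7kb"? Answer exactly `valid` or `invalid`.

Key "7ev7kb" = 37 65 76 37 6b 62 is 6 bytes > B = 3, so hash it first: H(key) = 02 16, then zero-pad to 3 bytes: K' = 02 16 00.
K' ⊕ ipad = 34 20 36; K' ⊕ opad = 5e 4a 5c.
Inner hash: sum = 52+32+54+70+87 = 295 → 01 27.
Outer hash (recomputed tag): sum = 94+74+92+1+39 = 300 → 01 2c.
Recomputed tag = 012c; claimed = 012c → match.

valid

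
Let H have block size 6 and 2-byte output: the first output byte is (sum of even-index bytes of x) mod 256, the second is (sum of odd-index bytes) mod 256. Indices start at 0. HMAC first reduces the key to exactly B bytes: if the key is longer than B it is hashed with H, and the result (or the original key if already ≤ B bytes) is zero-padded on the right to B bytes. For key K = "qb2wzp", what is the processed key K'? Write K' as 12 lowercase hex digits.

716232777a70

Key "qb2wzp" = 71 62 32 77 7a 70 is exactly B = 6 bytes: K' = 71 62 32 77 7a 70.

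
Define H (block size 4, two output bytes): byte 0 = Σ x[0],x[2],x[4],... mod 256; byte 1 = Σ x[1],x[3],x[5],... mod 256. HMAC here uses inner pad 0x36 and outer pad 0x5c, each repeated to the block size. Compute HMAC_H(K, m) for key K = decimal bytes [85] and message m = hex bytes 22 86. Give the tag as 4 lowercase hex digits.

Key decimal bytes [85] = 55 is 1 byte ≤ B = 4; zero-pad to 4 bytes: K' = 55 00 00 00.
K' ⊕ ipad = 63 36 36 36.  K' ⊕ opad = 09 5c 5c 5c.
Inner input = (K'⊕ipad) ∥ m = 63 36 36 36 ∥ 22 86.
Inner hash: even-index sum = 187 mod 256 = 187; odd-index sum = 242 mod 256 = 242 → bb f2.
Outer input = (K'⊕opad) ∥ inner = 09 5c 5c 5c ∥ bb f2.
Outer hash (tag): even-index sum = 288 mod 256 = 32; odd-index sum = 426 mod 256 = 170 → 20 aa.

20aa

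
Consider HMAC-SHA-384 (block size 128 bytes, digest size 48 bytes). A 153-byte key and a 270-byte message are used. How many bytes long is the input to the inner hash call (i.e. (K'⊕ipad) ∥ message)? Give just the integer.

Key is 153 > 128 bytes, so it is hashed to 48 bytes then zero-padded to 128: |K'| = 128.
Inner input = (K'⊕ipad) ∥ m → 128 + 270 = 398 bytes.

398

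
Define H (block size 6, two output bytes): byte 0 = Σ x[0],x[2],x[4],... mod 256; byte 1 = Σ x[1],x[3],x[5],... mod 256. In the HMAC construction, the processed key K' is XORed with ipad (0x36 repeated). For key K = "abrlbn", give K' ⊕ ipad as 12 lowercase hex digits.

5754445a5458

Key "abrlbn" = 61 62 72 6c 62 6e is exactly B = 6 bytes: K' = 61 62 72 6c 62 6e.
XOR each byte with 0x36: 61⊕36=57, 62⊕36=54, 72⊕36=44, 6c⊕36=5a, 62⊕36=54, 6e⊕36=58.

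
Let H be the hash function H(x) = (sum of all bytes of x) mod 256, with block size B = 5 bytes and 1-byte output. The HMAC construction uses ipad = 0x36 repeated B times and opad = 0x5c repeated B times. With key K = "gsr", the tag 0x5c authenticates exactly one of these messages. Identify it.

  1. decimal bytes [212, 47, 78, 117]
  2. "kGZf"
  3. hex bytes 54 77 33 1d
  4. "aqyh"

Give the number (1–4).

Key "gsr" = 67 73 72 is 3 bytes ≤ B = 5; zero-pad to 5 bytes: K' = 67 73 72 00 00.
K' ⊕ ipad = 51 45 44 36 36; K' ⊕ opad = 3b 2f 2e 5c 5c.
m1: inner = H(51 45 44 36 36 d4 2f 4e 75) = 0c; tag = H(3b 2f 2e 5c 5c 0c) = 5c ← matches
m2: inner = H(51 45 44 36 36 6b 47 5a 66) = b8; tag = H(3b 2f 2e 5c 5c b8) = 08
m3: inner = H(51 45 44 36 36 54 77 33 1d) = 61; tag = H(3b 2f 2e 5c 5c 61) = b1
m4: inner = H(51 45 44 36 36 61 71 79 68) = f9; tag = H(3b 2f 2e 5c 5c f9) = 49

1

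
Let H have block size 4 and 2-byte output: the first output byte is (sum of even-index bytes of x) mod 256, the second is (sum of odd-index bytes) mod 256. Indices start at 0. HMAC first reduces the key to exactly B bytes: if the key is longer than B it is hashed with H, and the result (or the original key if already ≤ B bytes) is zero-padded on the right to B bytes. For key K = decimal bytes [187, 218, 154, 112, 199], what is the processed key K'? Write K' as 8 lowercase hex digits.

|K| = 5 > B = 4, so first hash the key.
H(K): even-index sum = 540 mod 256 = 28; odd-index sum = 330 mod 256 = 74 → 1c 4a.
Zero-pad H(K) = 1c 4a to 4 bytes: K' = 1c 4a 00 00.

1c4a0000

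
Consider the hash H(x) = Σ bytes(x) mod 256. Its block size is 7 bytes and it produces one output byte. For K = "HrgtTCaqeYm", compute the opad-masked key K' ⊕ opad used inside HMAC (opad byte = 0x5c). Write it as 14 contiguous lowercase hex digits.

755c5c5c5c5c5c

Key "HrgtTCaqeYm" = 48 72 67 74 54 43 61 71 65 59 6d is 11 bytes > B = 7, so hash it first: H(key) = 29, then zero-pad to 7 bytes: K' = 29 00 00 00 00 00 00.
XOR each byte with 0x5c: 29⊕5c=75, 00⊕5c=5c, 00⊕5c=5c, 00⊕5c=5c, 00⊕5c=5c, 00⊕5c=5c, 00⊕5c=5c.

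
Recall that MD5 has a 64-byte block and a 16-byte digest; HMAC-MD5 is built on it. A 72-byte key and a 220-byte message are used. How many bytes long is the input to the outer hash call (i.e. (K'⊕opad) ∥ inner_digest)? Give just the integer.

80

Key is 72 > 64 bytes, so it is hashed to 16 bytes then zero-padded to 64: |K'| = 64.
Outer input = (K'⊕opad) ∥ H(inner) → 64 + 16 = 80 bytes.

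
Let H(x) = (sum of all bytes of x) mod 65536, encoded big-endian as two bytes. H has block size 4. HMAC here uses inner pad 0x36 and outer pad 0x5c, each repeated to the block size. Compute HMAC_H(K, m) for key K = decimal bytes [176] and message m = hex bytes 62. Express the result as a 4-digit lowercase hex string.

Key decimal bytes [176] = b0 is 1 byte ≤ B = 4; zero-pad to 4 bytes: K' = b0 00 00 00.
K' ⊕ ipad = 86 36 36 36.  K' ⊕ opad = ec 5c 5c 5c.
Inner input = (K'⊕ipad) ∥ m = 86 36 36 36 ∥ 62.
Inner hash: sum = 134+54+54+54+98 = 394 → 01 8a.
Outer input = (K'⊕opad) ∥ inner = ec 5c 5c 5c ∥ 01 8a.
Outer hash (tag): sum = 236+92+92+92+1+138 = 651 → 02 8b.

028b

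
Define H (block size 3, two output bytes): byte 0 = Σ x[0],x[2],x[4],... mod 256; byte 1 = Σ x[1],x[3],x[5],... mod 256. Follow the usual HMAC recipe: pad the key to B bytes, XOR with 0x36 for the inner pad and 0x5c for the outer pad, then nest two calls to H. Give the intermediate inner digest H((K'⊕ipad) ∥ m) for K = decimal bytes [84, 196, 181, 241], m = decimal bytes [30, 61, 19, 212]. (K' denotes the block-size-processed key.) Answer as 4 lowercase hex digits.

86b4

Key decimal bytes [84, 196, 181, 241] = 54 c4 b5 f1 is 4 bytes > B = 3, so hash it first: H(key) = 09 b5, then zero-pad to 3 bytes: K' = 09 b5 00.
K' ⊕ ipad = 3f 83 36.
Inner input = 3f 83 36 ∥ 1e 3d 13 d4.
Inner hash: even-index sum = 390 mod 256 = 134; odd-index sum = 180 mod 256 = 180 → 86 b4.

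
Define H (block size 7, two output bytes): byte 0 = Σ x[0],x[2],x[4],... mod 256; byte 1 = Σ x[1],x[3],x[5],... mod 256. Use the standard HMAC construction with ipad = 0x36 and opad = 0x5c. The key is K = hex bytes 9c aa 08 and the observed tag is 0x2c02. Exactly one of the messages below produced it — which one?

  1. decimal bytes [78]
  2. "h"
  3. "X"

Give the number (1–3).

3

Key hex bytes 9c aa 08 is 3 bytes ≤ B = 7; zero-pad to 7 bytes: K' = 9c aa 08 00 00 00 00.
K' ⊕ ipad = aa 9c 3e 36 36 36 36; K' ⊕ opad = c0 f6 54 5c 5c 5c 5c.
m1: inner = H(aa 9c 3e 36 36 36 36 4e) = 54 56; tag = H(c0 f6 54 5c 5c 5c 5c 54 56) = 2202
m2: inner = H(aa 9c 3e 36 36 36 36 68) = 54 70; tag = H(c0 f6 54 5c 5c 5c 5c 54 70) = 3c02
m3: inner = H(aa 9c 3e 36 36 36 36 58) = 54 60; tag = H(c0 f6 54 5c 5c 5c 5c 54 60) = 2c02 ← matches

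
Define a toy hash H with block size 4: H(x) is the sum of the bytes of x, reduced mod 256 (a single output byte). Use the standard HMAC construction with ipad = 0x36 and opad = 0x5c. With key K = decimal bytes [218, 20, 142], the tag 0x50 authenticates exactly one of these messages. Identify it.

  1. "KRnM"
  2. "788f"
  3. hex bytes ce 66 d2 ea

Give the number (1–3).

1

Key decimal bytes [218, 20, 142] = da 14 8e is 3 bytes ≤ B = 4; zero-pad to 4 bytes: K' = da 14 8e 00.
K' ⊕ ipad = ec 22 b8 36; K' ⊕ opad = 86 48 d2 5c.
m1: inner = H(ec 22 b8 36 4b 52 6e 4d) = 54; tag = H(86 48 d2 5c 54) = 50 ← matches
m2: inner = H(ec 22 b8 36 37 38 38 66) = 09; tag = H(86 48 d2 5c 09) = 05
m3: inner = H(ec 22 b8 36 ce 66 d2 ea) = ec; tag = H(86 48 d2 5c ec) = e8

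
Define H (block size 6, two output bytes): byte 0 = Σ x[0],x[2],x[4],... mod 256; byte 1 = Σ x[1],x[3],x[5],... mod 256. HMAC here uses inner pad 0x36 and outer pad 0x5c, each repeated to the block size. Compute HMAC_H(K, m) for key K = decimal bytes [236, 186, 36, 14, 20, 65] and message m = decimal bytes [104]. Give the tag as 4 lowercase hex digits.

Key decimal bytes [236, 186, 36, 14, 20, 65] = ec ba 24 0e 14 41 is exactly B = 6 bytes: K' = ec ba 24 0e 14 41.
K' ⊕ ipad = da 8c 12 38 22 77.  K' ⊕ opad = b0 e6 78 52 48 1d.
Inner input = (K'⊕ipad) ∥ m = da 8c 12 38 22 77 ∥ 68.
Inner hash: even-index sum = 374 mod 256 = 118; odd-index sum = 315 mod 256 = 59 → 76 3b.
Outer input = (K'⊕opad) ∥ inner = b0 e6 78 52 48 1d ∥ 76 3b.
Outer hash (tag): even-index sum = 486 mod 256 = 230; odd-index sum = 400 mod 256 = 144 → e6 90.

e690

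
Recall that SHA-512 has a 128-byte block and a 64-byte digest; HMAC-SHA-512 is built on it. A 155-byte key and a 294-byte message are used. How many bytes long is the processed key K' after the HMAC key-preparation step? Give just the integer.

128

Key is 155 > 128 bytes, so it is hashed to 64 bytes then zero-padded to 128: |K'| = 128.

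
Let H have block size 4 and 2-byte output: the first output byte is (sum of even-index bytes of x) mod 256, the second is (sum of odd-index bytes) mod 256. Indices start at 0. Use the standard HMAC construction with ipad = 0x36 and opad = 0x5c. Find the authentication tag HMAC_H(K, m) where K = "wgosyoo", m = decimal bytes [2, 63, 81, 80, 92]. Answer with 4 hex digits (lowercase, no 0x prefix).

cbb5

Key "wgosyoo" = 77 67 6f 73 79 6f 6f is 7 bytes > B = 4, so hash it first: H(key) = ce 49, then zero-pad to 4 bytes: K' = ce 49 00 00.
K' ⊕ ipad = f8 7f 36 36.  K' ⊕ opad = 92 15 5c 5c.
Inner input = (K'⊕ipad) ∥ m = f8 7f 36 36 ∥ 02 3f 51 50 5c.
Inner hash: even-index sum = 477 mod 256 = 221; odd-index sum = 324 mod 256 = 68 → dd 44.
Outer input = (K'⊕opad) ∥ inner = 92 15 5c 5c ∥ dd 44.
Outer hash (tag): even-index sum = 459 mod 256 = 203; odd-index sum = 181 mod 256 = 181 → cb b5.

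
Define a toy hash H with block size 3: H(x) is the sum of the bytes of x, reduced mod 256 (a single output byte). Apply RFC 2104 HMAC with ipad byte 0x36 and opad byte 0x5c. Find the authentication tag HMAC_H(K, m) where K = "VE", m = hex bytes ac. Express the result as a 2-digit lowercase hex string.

34

Key "VE" = 56 45 is 2 bytes ≤ B = 3; zero-pad to 3 bytes: K' = 56 45 00.
K' ⊕ ipad = 60 73 36.  K' ⊕ opad = 0a 19 5c.
Inner input = (K'⊕ipad) ∥ m = 60 73 36 ∥ ac.
Inner hash: sum = 96+115+54+172 = 437; mod 256 = 181 → b5.
Outer input = (K'⊕opad) ∥ inner = 0a 19 5c ∥ b5.
Outer hash (tag): sum = 10+25+92+181 = 308; mod 256 = 52 → 34.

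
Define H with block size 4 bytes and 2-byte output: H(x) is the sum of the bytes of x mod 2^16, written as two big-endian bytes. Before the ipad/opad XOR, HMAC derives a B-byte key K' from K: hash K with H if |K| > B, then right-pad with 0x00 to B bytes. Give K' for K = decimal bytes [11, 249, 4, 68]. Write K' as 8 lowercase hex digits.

Key decimal bytes [11, 249, 4, 68] = 0b f9 04 44 is exactly B = 4 bytes: K' = 0b f9 04 44.

0bf90444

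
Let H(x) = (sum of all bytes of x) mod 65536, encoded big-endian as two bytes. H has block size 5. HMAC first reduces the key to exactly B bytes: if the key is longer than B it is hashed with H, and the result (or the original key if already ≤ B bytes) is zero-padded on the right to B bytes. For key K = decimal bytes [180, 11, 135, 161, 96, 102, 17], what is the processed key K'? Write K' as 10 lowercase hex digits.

|K| = 7 > B = 5, so first hash the key.
H(K): sum = 180+11+135+161+96+102+17 = 702 → 02 be.
Zero-pad H(K) = 02 be to 5 bytes: K' = 02 be 00 00 00.

02be000000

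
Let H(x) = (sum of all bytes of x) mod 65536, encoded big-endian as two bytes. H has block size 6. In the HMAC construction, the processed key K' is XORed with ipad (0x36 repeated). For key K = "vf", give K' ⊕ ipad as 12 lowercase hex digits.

405036363636

Key "vf" = 76 66 is 2 bytes ≤ B = 6; zero-pad to 6 bytes: K' = 76 66 00 00 00 00.
XOR each byte with 0x36: 76⊕36=40, 66⊕36=50, 00⊕36=36, 00⊕36=36, 00⊕36=36, 00⊕36=36.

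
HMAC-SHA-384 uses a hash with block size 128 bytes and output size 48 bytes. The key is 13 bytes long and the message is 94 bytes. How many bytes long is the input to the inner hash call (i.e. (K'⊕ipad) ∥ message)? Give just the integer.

222

Key is 13 ≤ 128 bytes, zero-padded: |K'| = 128.
Inner input = (K'⊕ipad) ∥ m → 128 + 94 = 222 bytes.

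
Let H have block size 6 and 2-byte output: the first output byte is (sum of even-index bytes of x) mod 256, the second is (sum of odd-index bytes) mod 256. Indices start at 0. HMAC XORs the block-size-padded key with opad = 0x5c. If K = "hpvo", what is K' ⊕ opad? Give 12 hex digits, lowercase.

Key "hpvo" = 68 70 76 6f is 4 bytes ≤ B = 6; zero-pad to 6 bytes: K' = 68 70 76 6f 00 00.
XOR each byte with 0x5c: 68⊕5c=34, 70⊕5c=2c, 76⊕5c=2a, 6f⊕5c=33, 00⊕5c=5c, 00⊕5c=5c.

342c2a335c5c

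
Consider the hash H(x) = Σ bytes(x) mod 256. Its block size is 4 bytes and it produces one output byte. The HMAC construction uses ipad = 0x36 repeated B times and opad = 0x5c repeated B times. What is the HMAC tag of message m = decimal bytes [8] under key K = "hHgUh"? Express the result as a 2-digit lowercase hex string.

28

Key "hHgUh" = 68 48 67 55 68 is 5 bytes > B = 4, so hash it first: H(key) = d4, then zero-pad to 4 bytes: K' = d4 00 00 00.
K' ⊕ ipad = e2 36 36 36.  K' ⊕ opad = 88 5c 5c 5c.
Inner input = (K'⊕ipad) ∥ m = e2 36 36 36 ∥ 08.
Inner hash: sum = 226+54+54+54+8 = 396; mod 256 = 140 → 8c.
Outer input = (K'⊕opad) ∥ inner = 88 5c 5c 5c ∥ 8c.
Outer hash (tag): sum = 136+92+92+92+140 = 552; mod 256 = 40 → 28.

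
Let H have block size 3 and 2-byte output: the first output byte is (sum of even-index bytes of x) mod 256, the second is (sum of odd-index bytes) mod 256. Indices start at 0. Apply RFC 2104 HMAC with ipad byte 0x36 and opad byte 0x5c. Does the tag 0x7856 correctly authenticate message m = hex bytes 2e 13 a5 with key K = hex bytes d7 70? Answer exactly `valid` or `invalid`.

Key hex bytes d7 70 is 2 bytes ≤ B = 3; zero-pad to 3 bytes: K' = d7 70 00.
K' ⊕ ipad = e1 46 36; K' ⊕ opad = 8b 2c 5c.
Inner hash: even-index sum = 298 mod 256 = 42; odd-index sum = 281 mod 256 = 25 → 2a 19.
Outer hash (recomputed tag): even-index sum = 256 mod 256 = 0; odd-index sum = 86 mod 256 = 86 → 00 56.
Recomputed tag = 0056; claimed = 7856 → mismatch.

invalid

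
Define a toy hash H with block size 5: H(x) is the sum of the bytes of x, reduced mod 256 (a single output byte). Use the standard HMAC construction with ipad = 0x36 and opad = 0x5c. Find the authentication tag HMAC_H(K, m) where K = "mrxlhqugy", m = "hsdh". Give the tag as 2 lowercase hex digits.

Key "mrxlhqugy" = 6d 72 78 6c 68 71 75 67 79 is 9 bytes > B = 5, so hash it first: H(key) = f1, then zero-pad to 5 bytes: K' = f1 00 00 00 00.
K' ⊕ ipad = c7 36 36 36 36.  K' ⊕ opad = ad 5c 5c 5c 5c.
Inner input = (K'⊕ipad) ∥ m = c7 36 36 36 36 ∥ 68 73 64 68.
Inner hash: sum = 199+54+54+54+54+104+115+100+104 = 838; mod 256 = 70 → 46.
Outer input = (K'⊕opad) ∥ inner = ad 5c 5c 5c 5c ∥ 46.
Outer hash (tag): sum = 173+92+92+92+92+70 = 611; mod 256 = 99 → 63.

63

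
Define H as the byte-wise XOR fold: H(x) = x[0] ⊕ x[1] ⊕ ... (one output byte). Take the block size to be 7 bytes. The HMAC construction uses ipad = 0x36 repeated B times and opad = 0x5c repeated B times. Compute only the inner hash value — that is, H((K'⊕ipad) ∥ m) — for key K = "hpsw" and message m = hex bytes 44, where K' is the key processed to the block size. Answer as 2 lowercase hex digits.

6e

Key "hpsw" = 68 70 73 77 is 4 bytes ≤ B = 7; zero-pad to 7 bytes: K' = 68 70 73 77 00 00 00.
K' ⊕ ipad = 5e 46 45 41 36 36 36.
Inner input = 5e 46 45 41 36 36 36 ∥ 44.
Inner hash: XOR 5e⊕46⊕45⊕41⊕36⊕36⊕36⊕44 = 6e.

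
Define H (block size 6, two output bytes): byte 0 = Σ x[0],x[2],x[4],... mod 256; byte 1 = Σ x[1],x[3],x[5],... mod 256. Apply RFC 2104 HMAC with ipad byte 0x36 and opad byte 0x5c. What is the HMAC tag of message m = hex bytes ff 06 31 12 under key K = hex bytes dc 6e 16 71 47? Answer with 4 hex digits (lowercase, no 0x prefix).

90a8

Key hex bytes dc 6e 16 71 47 is 5 bytes ≤ B = 6; zero-pad to 6 bytes: K' = dc 6e 16 71 47 00.
K' ⊕ ipad = ea 58 20 47 71 36.  K' ⊕ opad = 80 32 4a 2d 1b 5c.
Inner input = (K'⊕ipad) ∥ m = ea 58 20 47 71 36 ∥ ff 06 31 12.
Inner hash: even-index sum = 683 mod 256 = 171; odd-index sum = 237 mod 256 = 237 → ab ed.
Outer input = (K'⊕opad) ∥ inner = 80 32 4a 2d 1b 5c ∥ ab ed.
Outer hash (tag): even-index sum = 400 mod 256 = 144; odd-index sum = 424 mod 256 = 168 → 90 a8.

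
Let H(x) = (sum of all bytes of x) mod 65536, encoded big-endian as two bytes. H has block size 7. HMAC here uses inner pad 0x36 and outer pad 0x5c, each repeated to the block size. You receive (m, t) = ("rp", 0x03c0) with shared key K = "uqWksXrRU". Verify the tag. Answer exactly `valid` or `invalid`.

invalid

Key "uqWksXrRU" = 75 71 57 6b 73 58 72 52 55 is 9 bytes > B = 7, so hash it first: H(key) = 03 8c, then zero-pad to 7 bytes: K' = 03 8c 00 00 00 00 00.
K' ⊕ ipad = 35 ba 36 36 36 36 36; K' ⊕ opad = 5f d0 5c 5c 5c 5c 5c.
Inner hash: sum = 53+186+54+54+54+54+54+114+112 = 735 → 02 df.
Outer hash (recomputed tag): sum = 95+208+92+92+92+92+92+2+223 = 988 → 03 dc.
Recomputed tag = 03dc; claimed = 03c0 → mismatch.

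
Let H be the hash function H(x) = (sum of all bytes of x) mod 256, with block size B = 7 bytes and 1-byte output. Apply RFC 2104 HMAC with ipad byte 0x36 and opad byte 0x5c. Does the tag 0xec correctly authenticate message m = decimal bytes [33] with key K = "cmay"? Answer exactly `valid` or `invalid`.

invalid

Key "cmay" = 63 6d 61 79 is 4 bytes ≤ B = 7; zero-pad to 7 bytes: K' = 63 6d 61 79 00 00 00.
K' ⊕ ipad = 55 5b 57 4f 36 36 36; K' ⊕ opad = 3f 31 3d 25 5c 5c 5c.
Inner hash: sum = 85+91+87+79+54+54+54+33 = 537; mod 256 = 25 → 19.
Outer hash (recomputed tag): sum = 63+49+61+37+92+92+92+25 = 511; mod 256 = 255 → ff.
Recomputed tag = ff; claimed = ec → mismatch.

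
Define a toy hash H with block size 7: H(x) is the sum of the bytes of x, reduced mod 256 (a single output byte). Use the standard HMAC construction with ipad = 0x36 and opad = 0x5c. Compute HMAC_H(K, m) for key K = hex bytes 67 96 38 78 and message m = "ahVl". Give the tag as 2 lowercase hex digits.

Key hex bytes 67 96 38 78 is 4 bytes ≤ B = 7; zero-pad to 7 bytes: K' = 67 96 38 78 00 00 00.
K' ⊕ ipad = 51 a0 0e 4e 36 36 36.  K' ⊕ opad = 3b ca 64 24 5c 5c 5c.
Inner input = (K'⊕ipad) ∥ m = 51 a0 0e 4e 36 36 36 ∥ 61 68 56 6c.
Inner hash: sum = 81+160+14+78+54+54+54+97+104+86+108 = 890; mod 256 = 122 → 7a.
Outer input = (K'⊕opad) ∥ inner = 3b ca 64 24 5c 5c 5c ∥ 7a.
Outer hash (tag): sum = 59+202+100+36+92+92+92+122 = 795; mod 256 = 27 → 1b.

1b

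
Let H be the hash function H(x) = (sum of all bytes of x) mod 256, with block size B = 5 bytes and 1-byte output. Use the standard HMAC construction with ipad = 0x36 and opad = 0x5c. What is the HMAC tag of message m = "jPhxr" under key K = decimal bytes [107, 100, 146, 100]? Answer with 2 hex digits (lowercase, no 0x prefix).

Key decimal bytes [107, 100, 146, 100] = 6b 64 92 64 is 4 bytes ≤ B = 5; zero-pad to 5 bytes: K' = 6b 64 92 64 00.
K' ⊕ ipad = 5d 52 a4 52 36.  K' ⊕ opad = 37 38 ce 38 5c.
Inner input = (K'⊕ipad) ∥ m = 5d 52 a4 52 36 ∥ 6a 50 68 78 72.
Inner hash: sum = 93+82+164+82+54+106+80+104+120+114 = 999; mod 256 = 231 → e7.
Outer input = (K'⊕opad) ∥ inner = 37 38 ce 38 5c ∥ e7.
Outer hash (tag): sum = 55+56+206+56+92+231 = 696; mod 256 = 184 → b8.

b8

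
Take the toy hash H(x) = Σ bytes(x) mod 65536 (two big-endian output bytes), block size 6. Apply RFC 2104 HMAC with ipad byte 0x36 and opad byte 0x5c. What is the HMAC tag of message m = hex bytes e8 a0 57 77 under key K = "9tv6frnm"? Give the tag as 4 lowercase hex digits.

Key "9tv6frnm" = 39 74 76 36 66 72 6e 6d is 8 bytes > B = 6, so hash it first: H(key) = 03 0c, then zero-pad to 6 bytes: K' = 03 0c 00 00 00 00.
K' ⊕ ipad = 35 3a 36 36 36 36.  K' ⊕ opad = 5f 50 5c 5c 5c 5c.
Inner input = (K'⊕ipad) ∥ m = 35 3a 36 36 36 36 ∥ e8 a0 57 77.
Inner hash: sum = 53+58+54+54+54+54+232+160+87+119 = 925 → 03 9d.
Outer input = (K'⊕opad) ∥ inner = 5f 50 5c 5c 5c 5c ∥ 03 9d.
Outer hash (tag): sum = 95+80+92+92+92+92+3+157 = 703 → 02 bf.

02bf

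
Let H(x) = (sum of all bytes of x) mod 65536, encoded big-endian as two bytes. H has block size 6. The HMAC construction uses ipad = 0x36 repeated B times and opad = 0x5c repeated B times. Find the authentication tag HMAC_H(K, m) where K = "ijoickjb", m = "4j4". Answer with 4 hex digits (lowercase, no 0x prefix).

023c

Key "ijoickjb" = 69 6a 6f 69 63 6b 6a 62 is 8 bytes > B = 6, so hash it first: H(key) = 03 45, then zero-pad to 6 bytes: K' = 03 45 00 00 00 00.
K' ⊕ ipad = 35 73 36 36 36 36.  K' ⊕ opad = 5f 19 5c 5c 5c 5c.
Inner input = (K'⊕ipad) ∥ m = 35 73 36 36 36 36 ∥ 34 6a 34.
Inner hash: sum = 53+115+54+54+54+54+52+106+52 = 594 → 02 52.
Outer input = (K'⊕opad) ∥ inner = 5f 19 5c 5c 5c 5c ∥ 02 52.
Outer hash (tag): sum = 95+25+92+92+92+92+2+82 = 572 → 02 3c.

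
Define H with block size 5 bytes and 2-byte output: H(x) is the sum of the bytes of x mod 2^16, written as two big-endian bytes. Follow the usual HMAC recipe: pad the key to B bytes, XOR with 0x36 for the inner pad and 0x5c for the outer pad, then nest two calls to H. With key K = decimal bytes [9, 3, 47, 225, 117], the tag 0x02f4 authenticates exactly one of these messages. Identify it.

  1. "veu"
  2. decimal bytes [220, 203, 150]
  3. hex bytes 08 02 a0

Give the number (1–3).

2

Key decimal bytes [9, 3, 47, 225, 117] = 09 03 2f e1 75 is exactly B = 5 bytes: K' = 09 03 2f e1 75.
K' ⊕ ipad = 3f 35 19 d7 43; K' ⊕ opad = 55 5f 73 bd 29.
m1: inner = H(3f 35 19 d7 43 76 65 75) = 02 f7; tag = H(55 5f 73 bd 29 02 f7) = 0306
m2: inner = H(3f 35 19 d7 43 dc cb 96) = 03 e4; tag = H(55 5f 73 bd 29 03 e4) = 02f4 ← matches
m3: inner = H(3f 35 19 d7 43 08 02 a0) = 02 51; tag = H(55 5f 73 bd 29 02 51) = 0260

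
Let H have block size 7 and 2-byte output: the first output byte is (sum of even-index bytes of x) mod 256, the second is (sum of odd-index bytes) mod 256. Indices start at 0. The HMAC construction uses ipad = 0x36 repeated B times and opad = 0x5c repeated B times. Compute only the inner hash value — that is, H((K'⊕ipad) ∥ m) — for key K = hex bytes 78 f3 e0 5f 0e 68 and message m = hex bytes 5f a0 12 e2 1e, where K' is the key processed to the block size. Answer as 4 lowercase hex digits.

141b

Key hex bytes 78 f3 e0 5f 0e 68 is 6 bytes ≤ B = 7; zero-pad to 7 bytes: K' = 78 f3 e0 5f 0e 68 00.
K' ⊕ ipad = 4e c5 d6 69 38 5e 36.
Inner input = 4e c5 d6 69 38 5e 36 ∥ 5f a0 12 e2 1e.
Inner hash: even-index sum = 788 mod 256 = 20; odd-index sum = 539 mod 256 = 27 → 14 1b.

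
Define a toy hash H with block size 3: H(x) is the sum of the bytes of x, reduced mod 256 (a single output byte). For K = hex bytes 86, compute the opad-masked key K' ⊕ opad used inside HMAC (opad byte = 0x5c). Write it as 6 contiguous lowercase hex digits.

Key hex bytes 86 is 1 byte ≤ B = 3; zero-pad to 3 bytes: K' = 86 00 00.
XOR each byte with 0x5c: 86⊕5c=da, 00⊕5c=5c, 00⊕5c=5c.

da5c5c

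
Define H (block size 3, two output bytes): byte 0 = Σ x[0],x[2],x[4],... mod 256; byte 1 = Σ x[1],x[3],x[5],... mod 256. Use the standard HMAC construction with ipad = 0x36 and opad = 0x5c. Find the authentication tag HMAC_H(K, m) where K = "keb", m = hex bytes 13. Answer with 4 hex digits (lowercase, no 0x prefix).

Key "keb" = 6b 65 62 is exactly B = 3 bytes: K' = 6b 65 62.
K' ⊕ ipad = 5d 53 54.  K' ⊕ opad = 37 39 3e.
Inner input = (K'⊕ipad) ∥ m = 5d 53 54 ∥ 13.
Inner hash: even-index sum = 177 mod 256 = 177; odd-index sum = 102 mod 256 = 102 → b1 66.
Outer input = (K'⊕opad) ∥ inner = 37 39 3e ∥ b1 66.
Outer hash (tag): even-index sum = 219 mod 256 = 219; odd-index sum = 234 mod 256 = 234 → db ea.

dbea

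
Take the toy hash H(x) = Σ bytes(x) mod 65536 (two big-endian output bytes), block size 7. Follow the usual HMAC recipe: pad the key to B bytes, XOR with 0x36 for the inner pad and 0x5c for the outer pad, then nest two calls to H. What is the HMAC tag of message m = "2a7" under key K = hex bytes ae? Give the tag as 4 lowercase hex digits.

Key hex bytes ae is 1 byte ≤ B = 7; zero-pad to 7 bytes: K' = ae 00 00 00 00 00 00.
K' ⊕ ipad = 98 36 36 36 36 36 36.  K' ⊕ opad = f2 5c 5c 5c 5c 5c 5c.
Inner input = (K'⊕ipad) ∥ m = 98 36 36 36 36 36 36 ∥ 32 61 37.
Inner hash: sum = 152+54+54+54+54+54+54+50+97+55 = 678 → 02 a6.
Outer input = (K'⊕opad) ∥ inner = f2 5c 5c 5c 5c 5c 5c ∥ 02 a6.
Outer hash (tag): sum = 242+92+92+92+92+92+92+2+166 = 962 → 03 c2.

03c2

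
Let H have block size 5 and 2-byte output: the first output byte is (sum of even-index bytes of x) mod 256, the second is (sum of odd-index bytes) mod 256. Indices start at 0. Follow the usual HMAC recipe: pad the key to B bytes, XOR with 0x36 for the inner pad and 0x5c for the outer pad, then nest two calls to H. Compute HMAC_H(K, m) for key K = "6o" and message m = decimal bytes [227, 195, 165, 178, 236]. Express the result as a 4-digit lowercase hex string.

Key "6o" = 36 6f is 2 bytes ≤ B = 5; zero-pad to 5 bytes: K' = 36 6f 00 00 00.
K' ⊕ ipad = 00 59 36 36 36.  K' ⊕ opad = 6a 33 5c 5c 5c.
Inner input = (K'⊕ipad) ∥ m = 00 59 36 36 36 ∥ e3 c3 a5 b2 ec.
Inner hash: even-index sum = 481 mod 256 = 225; odd-index sum = 771 mod 256 = 3 → e1 03.
Outer input = (K'⊕opad) ∥ inner = 6a 33 5c 5c 5c ∥ e1 03.
Outer hash (tag): even-index sum = 293 mod 256 = 37; odd-index sum = 368 mod 256 = 112 → 25 70.

2570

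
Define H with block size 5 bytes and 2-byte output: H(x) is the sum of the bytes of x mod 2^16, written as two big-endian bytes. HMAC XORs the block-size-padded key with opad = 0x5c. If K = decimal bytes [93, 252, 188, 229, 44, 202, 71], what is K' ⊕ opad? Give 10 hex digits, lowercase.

Key decimal bytes [93, 252, 188, 229, 44, 202, 71] = 5d fc bc e5 2c ca 47 is 7 bytes > B = 5, so hash it first: H(key) = 04 37, then zero-pad to 5 bytes: K' = 04 37 00 00 00.
XOR each byte with 0x5c: 04⊕5c=58, 37⊕5c=6b, 00⊕5c=5c, 00⊕5c=5c, 00⊕5c=5c.

586b5c5c5c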